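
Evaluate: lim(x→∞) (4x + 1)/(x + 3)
This is an ∞/∞ indeterminate form.

Apply L'Hôpital's rule: differentiate numerator and denominator separately.
  f(x) = 4·x + 1   ⇒   f'(x) = 4
  g(x) = x + 3   ⇒   g'(x) = 1
  lim(x→∞) f'(x)/g'(x) = lim(x→∞) (4)/(1)
  = 4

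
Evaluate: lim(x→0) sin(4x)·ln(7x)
This is a 0·∞ indeterminate form.

Rewrite 0·∞ as a quotient (0/0 or ∞/∞ form), then apply L'Hôpital's rule:
  lim(x→0) sin(4x)·ln(7x) = 0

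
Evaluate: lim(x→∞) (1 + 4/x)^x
This is an exponential indeterminate form.

For exponential indeterminate forms, take the natural log:
  Let L = lim(x→∞) (1 + 4/x)^x
  Then ln(L) = lim(x→∞) [exponent × ln(base)]
  Evaluate using L'Hôpital or standard limits, then exponentiate.
  L = e^(4)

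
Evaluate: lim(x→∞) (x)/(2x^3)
This is an ∞/∞ indeterminate form.

Apply L'Hôpital's rule: differentiate numerator and denominator separately.
  f(x) = x   ⇒   f'(x) = 1
  g(x) = 2·x^3   ⇒   g'(x) = 6·x^2
  lim(x→∞) f'(x)/g'(x) = lim(x→∞) (1)/(6·x^2)
  = 0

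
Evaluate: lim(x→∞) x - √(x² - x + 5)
This is an ∞-∞ indeterminate form.

Combine fractions or rationalize to convert ∞-∞ to 0/0 form:
  lim(x→∞) x - √(x² - x + 5) = 1/2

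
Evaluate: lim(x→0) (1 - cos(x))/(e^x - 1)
This is a 0/0 indeterminate form.

Apply L'Hôpital's rule: differentiate numerator and denominator separately.
  f(x) = 1 - cos(x)   ⇒   f'(x) = sin(x)
  g(x) = e^(x) - 1   ⇒   g'(x) = e^(x)
  lim(x→0) f'(x)/g'(x) = lim(x→0) (sin(x))/(e^(x))
  = 0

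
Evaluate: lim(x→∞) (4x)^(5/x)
This is an exponential indeterminate form.

For exponential indeterminate forms, take the natural log:
  Let L = lim(x→∞) (4x)^(5/x)
  Then ln(L) = lim(x→∞) [exponent × ln(base)]
  Evaluate using L'Hôpital or standard limits, then exponentiate.
  L = 1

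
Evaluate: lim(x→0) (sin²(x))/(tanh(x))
This is a 0/0 indeterminate form.

Apply L'Hôpital's rule: differentiate numerator and denominator separately.
  f(x) = sin(x)^2   ⇒   f'(x) = 2·sin(x)·cos(x)
  g(x) = tanh(x)   ⇒   g'(x) = 1 - tanh(x)^2
  lim(x→0) f'(x)/g'(x) = lim(x→0) (2·sin(x)·cos(x))/(1 - tanh(x)^2)
  = 0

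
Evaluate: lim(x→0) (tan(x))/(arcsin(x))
This is a 0/0 indeterminate form.

Apply L'Hôpital's rule: differentiate numerator and denominator separately.
  f(x) = tan(x)   ⇒   f'(x) = tan(x)^2 + 1
  g(x) = asin(x)   ⇒   g'(x) = 1/sqrt(1 - x^2)
  lim(x→0) f'(x)/g'(x) = lim(x→0) (tan(x)^2 + 1)/(1/sqrt(1 - x^2))
  = 1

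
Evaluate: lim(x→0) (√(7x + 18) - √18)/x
This is a standard limit.

Factor or rationalize the expression:
  lim(x→0) (√(7x + 18) - √18)/x = 7·sqrt(2)/12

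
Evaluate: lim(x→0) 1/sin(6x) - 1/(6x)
This is an ∞-∞ indeterminate form.

Combine fractions or rationalize to convert ∞-∞ to 0/0 form:
  lim(x→0) 1/sin(6x) - 1/(6x) = 0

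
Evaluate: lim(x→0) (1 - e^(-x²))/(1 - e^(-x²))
This is a 0/0 indeterminate form.

Apply L'Hôpital's rule: differentiate numerator and denominator separately.
  f(x) = 1 - e^(-x^2)   ⇒   f'(x) = 2·x·e^(-x^2)
  g(x) = 1 - e^(-x^2)   ⇒   g'(x) = 2·x·e^(-x^2)
  lim(x→0) f'(x)/g'(x) = lim(x→0) (2·x·e^(-x^2))/(2·x·e^(-x^2))
  = 1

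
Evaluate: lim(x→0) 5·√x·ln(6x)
This is a 0·∞ indeterminate form.

Rewrite 0·∞ as a quotient (0/0 or ∞/∞ form), then apply L'Hôpital's rule:
  lim(x→0) 5·√x·ln(6x) = 0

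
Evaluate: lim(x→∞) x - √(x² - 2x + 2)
This is an ∞-∞ indeterminate form.

Combine fractions or rationalize to convert ∞-∞ to 0/0 form:
  lim(x→∞) x - √(x² - 2x + 2) = 1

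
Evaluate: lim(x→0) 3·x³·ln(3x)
This is a 0·∞ indeterminate form.

Rewrite 0·∞ as a quotient (0/0 or ∞/∞ form), then apply L'Hôpital's rule:
  lim(x→0) 3·x³·ln(3x) = 0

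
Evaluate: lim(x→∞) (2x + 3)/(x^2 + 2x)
This is an ∞/∞ indeterminate form.

Apply L'Hôpital's rule: differentiate numerator and denominator separately.
  f(x) = 2·x + 3   ⇒   f'(x) = 2
  g(x) = x^2 + 2·x   ⇒   g'(x) = 2·x + 2
  lim(x→∞) f'(x)/g'(x) = lim(x→∞) (2)/(2·x + 2)
  = 0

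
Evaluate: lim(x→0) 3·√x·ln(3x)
This is a 0·∞ indeterminate form.

Rewrite 0·∞ as a quotient (0/0 or ∞/∞ form), then apply L'Hôpital's rule:
  lim(x→0) 3·√x·ln(3x) = 0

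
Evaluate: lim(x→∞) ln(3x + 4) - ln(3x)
This is an ∞-∞ indeterminate form.

Combine fractions or rationalize to convert ∞-∞ to 0/0 form:
  lim(x→∞) ln(3x + 4) - ln(3x) = 0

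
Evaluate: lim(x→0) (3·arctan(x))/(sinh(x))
This is a 0/0 indeterminate form.

Apply L'Hôpital's rule: differentiate numerator and denominator separately.
  f(x) = 3·atan(x)   ⇒   f'(x) = 3/(x^2 + 1)
  g(x) = sinh(x)   ⇒   g'(x) = cosh(x)
  lim(x→0) f'(x)/g'(x) = lim(x→0) (3/(x^2 + 1))/(cosh(x))
  = 3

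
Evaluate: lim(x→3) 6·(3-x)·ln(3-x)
This is a 0·∞ indeterminate form.

Rewrite 0·∞ as a quotient (0/0 or ∞/∞ form), then apply L'Hôpital's rule:
  lim(x→3) 6·(3-x)·ln(3-x) = 0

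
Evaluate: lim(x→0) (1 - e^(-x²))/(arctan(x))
This is a 0/0 indeterminate form.

Apply L'Hôpital's rule: differentiate numerator and denominator separately.
  f(x) = 1 - e^(-x^2)   ⇒   f'(x) = 2·x·e^(-x^2)
  g(x) = atan(x)   ⇒   g'(x) = 1/(x^2 + 1)
  lim(x→0) f'(x)/g'(x) = lim(x→0) (2·x·e^(-x^2))/(1/(x^2 + 1))
  = 0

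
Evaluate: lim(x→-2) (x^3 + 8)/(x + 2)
This is a standard limit.

Factor or rationalize the expression:
  lim(x→-2) (x^3 + 8)/(x + 2) = 12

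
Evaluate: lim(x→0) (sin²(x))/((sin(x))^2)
This is a 0/0 indeterminate form.

Apply L'Hôpital's rule: differentiate numerator and denominator separately.
  f(x) = sin(x)^2   ⇒   f'(x) = 2·sin(x)·cos(x)
  g(x) = sin(x)^2   ⇒   g'(x) = 2·sin(x)·cos(x)
  lim(x→0) f'(x)/g'(x) = lim(x→0) (2·sin(x)·cos(x))/(2·sin(x)·cos(x))
  = 1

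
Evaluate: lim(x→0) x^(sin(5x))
This is an exponential indeterminate form.

For exponential indeterminate forms, take the natural log:
  Let L = lim(x→0) x^(sin(5x))
  Then ln(L) = lim(x→0) [exponent × ln(base)]
  Evaluate using L'Hôpital or standard limits, then exponentiate.
  L = 1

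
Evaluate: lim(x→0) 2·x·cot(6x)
This is a 0·∞ indeterminate form.

Rewrite 0·∞ as a quotient (0/0 or ∞/∞ form), then apply L'Hôpital's rule:
  lim(x→0) 2·x·cot(6x) = 1/3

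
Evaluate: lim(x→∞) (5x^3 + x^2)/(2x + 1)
This is an ∞/∞ indeterminate form.

Apply L'Hôpital's rule: differentiate numerator and denominator separately.
  f(x) = 5·x^3 + x^2   ⇒   f'(x) = 15·x^2 + 2·x
  g(x) = 2·x + 1   ⇒   g'(x) = 2
  lim(x→∞) f'(x)/g'(x) = lim(x→∞) (15·x^2 + 2·x)/(2)
  = ∞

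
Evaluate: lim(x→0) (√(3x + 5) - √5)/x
This is a standard limit.

Factor or rationalize the expression:
  lim(x→0) (√(3x + 5) - √5)/x = 3·sqrt(5)/10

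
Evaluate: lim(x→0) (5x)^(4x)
This is an exponential indeterminate form.

For exponential indeterminate forms, take the natural log:
  Let L = lim(x→0) (5x)^(4x)
  Then ln(L) = lim(x→0) [exponent × ln(base)]
  Evaluate using L'Hôpital or standard limits, then exponentiate.
  L = 1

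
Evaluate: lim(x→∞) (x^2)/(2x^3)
This is an ∞/∞ indeterminate form.

Apply L'Hôpital's rule: differentiate numerator and denominator separately.
  f(x) = x^2   ⇒   f'(x) = 2·x
  g(x) = 2·x^3   ⇒   g'(x) = 6·x^2
  lim(x→∞) f'(x)/g'(x) = lim(x→∞) (2·x)/(6·x^2)
  = 0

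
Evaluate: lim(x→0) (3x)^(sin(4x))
This is an exponential indeterminate form.

For exponential indeterminate forms, take the natural log:
  Let L = lim(x→0) (3x)^(sin(4x))
  Then ln(L) = lim(x→0) [exponent × ln(base)]
  Evaluate using L'Hôpital or standard limits, then exponentiate.
  L = 1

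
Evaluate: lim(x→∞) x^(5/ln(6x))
This is an exponential indeterminate form.

For exponential indeterminate forms, take the natural log:
  Let L = lim(x→∞) x^(5/ln(6x))
  Then ln(L) = lim(x→∞) [exponent × ln(base)]
  Evaluate using L'Hôpital or standard limits, then exponentiate.
  L = e^(5)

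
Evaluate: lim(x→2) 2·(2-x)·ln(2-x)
This is a 0·∞ indeterminate form.

Rewrite 0·∞ as a quotient (0/0 or ∞/∞ form), then apply L'Hôpital's rule:
  lim(x→2) 2·(2-x)·ln(2-x) = 0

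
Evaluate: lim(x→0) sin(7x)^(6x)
This is an exponential indeterminate form.

For exponential indeterminate forms, take the natural log:
  Let L = lim(x→0) sin(7x)^(6x)
  Then ln(L) = lim(x→0) [exponent × ln(base)]
  Evaluate using L'Hôpital or standard limits, then exponentiate.
  L = 1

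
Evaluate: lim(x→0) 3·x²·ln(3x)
This is a 0·∞ indeterminate form.

Rewrite 0·∞ as a quotient (0/0 or ∞/∞ form), then apply L'Hôpital's rule:
  lim(x→0) 3·x²·ln(3x) = 0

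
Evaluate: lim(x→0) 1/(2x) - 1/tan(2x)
This is an ∞-∞ indeterminate form.

Combine fractions or rationalize to convert ∞-∞ to 0/0 form:
  lim(x→0) 1/(2x) - 1/tan(2x) = 0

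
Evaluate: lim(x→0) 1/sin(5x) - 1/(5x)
This is an ∞-∞ indeterminate form.

Combine fractions or rationalize to convert ∞-∞ to 0/0 form:
  lim(x→0) 1/sin(5x) - 1/(5x) = 0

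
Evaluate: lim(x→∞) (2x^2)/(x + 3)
This is an ∞/∞ indeterminate form.

Apply L'Hôpital's rule: differentiate numerator and denominator separately.
  f(x) = 2·x^2   ⇒   f'(x) = 4·x
  g(x) = x + 3   ⇒   g'(x) = 1
  lim(x→∞) f'(x)/g'(x) = lim(x→∞) (4·x)/(1)
  = ∞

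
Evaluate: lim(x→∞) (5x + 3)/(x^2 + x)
This is an ∞/∞ indeterminate form.

Apply L'Hôpital's rule: differentiate numerator and denominator separately.
  f(x) = 5·x + 3   ⇒   f'(x) = 5
  g(x) = x^2 + x   ⇒   g'(x) = 2·x + 1
  lim(x→∞) f'(x)/g'(x) = lim(x→∞) (5)/(2·x + 1)
  = 0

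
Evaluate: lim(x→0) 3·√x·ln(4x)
This is a 0·∞ indeterminate form.

Rewrite 0·∞ as a quotient (0/0 or ∞/∞ form), then apply L'Hôpital's rule:
  lim(x→0) 3·√x·ln(4x) = 0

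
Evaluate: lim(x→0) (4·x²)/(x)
This is a 0/0 indeterminate form.

Apply L'Hôpital's rule: differentiate numerator and denominator separately.
  f(x) = 4·x^2   ⇒   f'(x) = 8·x
  g(x) = x   ⇒   g'(x) = 1
  lim(x→0) f'(x)/g'(x) = lim(x→0) (8·x)/(1)
  = 0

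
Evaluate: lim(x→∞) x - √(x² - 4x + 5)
This is an ∞-∞ indeterminate form.

Combine fractions or rationalize to convert ∞-∞ to 0/0 form:
  lim(x→∞) x - √(x² - 4x + 5) = 2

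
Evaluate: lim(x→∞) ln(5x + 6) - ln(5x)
This is an ∞-∞ indeterminate form.

Combine fractions or rationalize to convert ∞-∞ to 0/0 form:
  lim(x→∞) ln(5x + 6) - ln(5x) = 0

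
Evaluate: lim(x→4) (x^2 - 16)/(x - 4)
This is a standard limit.

Factor or rationalize the expression:
  lim(x→4) (x^2 - 16)/(x - 4) = 8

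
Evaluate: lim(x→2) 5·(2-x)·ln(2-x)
This is a 0·∞ indeterminate form.

Rewrite 0·∞ as a quotient (0/0 or ∞/∞ form), then apply L'Hôpital's rule:
  lim(x→2) 5·(2-x)·ln(2-x) = 0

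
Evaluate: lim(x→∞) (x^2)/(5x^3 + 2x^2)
This is an ∞/∞ indeterminate form.

Apply L'Hôpital's rule: differentiate numerator and denominator separately.
  f(x) = x^2   ⇒   f'(x) = 2·x
  g(x) = 5·x^3 + 2·x^2   ⇒   g'(x) = 15·x^2 + 4·x
  lim(x→∞) f'(x)/g'(x) = lim(x→∞) (2·x)/(15·x^2 + 4·x)
  = 0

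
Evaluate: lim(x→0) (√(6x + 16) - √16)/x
This is a standard limit.

Factor or rationalize the expression:
  lim(x→0) (√(6x + 16) - √16)/x = 3/4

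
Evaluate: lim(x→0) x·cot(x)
This is a 0·∞ indeterminate form.

Rewrite 0·∞ as a quotient (0/0 or ∞/∞ form), then apply L'Hôpital's rule:
  lim(x→0) x·cot(x) = 1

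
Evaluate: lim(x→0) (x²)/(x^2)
This is a 0/0 indeterminate form.

Apply L'Hôpital's rule: differentiate numerator and denominator separately.
  f(x) = x^2   ⇒   f'(x) = 2·x
  g(x) = x^2   ⇒   g'(x) = 2·x
  lim(x→0) f'(x)/g'(x) = lim(x→0) (2·x)/(2·x)
  = 1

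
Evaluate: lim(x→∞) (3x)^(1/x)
This is an exponential indeterminate form.

For exponential indeterminate forms, take the natural log:
  Let L = lim(x→∞) (3x)^(1/x)
  Then ln(L) = lim(x→∞) [exponent × ln(base)]
  Evaluate using L'Hôpital or standard limits, then exponentiate.
  L = 1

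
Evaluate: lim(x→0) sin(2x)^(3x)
This is an exponential indeterminate form.

For exponential indeterminate forms, take the natural log:
  Let L = lim(x→0) sin(2x)^(3x)
  Then ln(L) = lim(x→0) [exponent × ln(base)]
  Evaluate using L'Hôpital or standard limits, then exponentiate.
  L = 1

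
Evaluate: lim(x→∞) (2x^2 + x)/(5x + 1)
This is an ∞/∞ indeterminate form.

Apply L'Hôpital's rule: differentiate numerator and denominator separately.
  f(x) = 2·x^2 + x   ⇒   f'(x) = 4·x + 1
  g(x) = 5·x + 1   ⇒   g'(x) = 5
  lim(x→∞) f'(x)/g'(x) = lim(x→∞) (4·x + 1)/(5)
  = ∞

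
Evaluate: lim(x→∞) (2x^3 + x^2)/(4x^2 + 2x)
This is an ∞/∞ indeterminate form.

Apply L'Hôpital's rule: differentiate numerator and denominator separately.
  f(x) = 2·x^3 + x^2   ⇒   f'(x) = 6·x^2 + 2·x
  g(x) = 4·x^2 + 2·x   ⇒   g'(x) = 8·x + 2
  lim(x→∞) f'(x)/g'(x) = lim(x→∞) (6·x^2 + 2·x)/(8·x + 2)
  = ∞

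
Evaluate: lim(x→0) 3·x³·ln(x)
This is a 0·∞ indeterminate form.

Rewrite 0·∞ as a quotient (0/0 or ∞/∞ form), then apply L'Hôpital's rule:
  lim(x→0) 3·x³·ln(x) = 0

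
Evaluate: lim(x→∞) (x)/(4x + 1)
This is an ∞/∞ indeterminate form.

Apply L'Hôpital's rule: differentiate numerator and denominator separately.
  f(x) = x   ⇒   f'(x) = 1
  g(x) = 4·x + 1   ⇒   g'(x) = 4
  lim(x→∞) f'(x)/g'(x) = lim(x→∞) (1)/(4)
  = 1/4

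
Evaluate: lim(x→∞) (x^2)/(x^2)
This is an ∞/∞ indeterminate form.

Apply L'Hôpital's rule: differentiate numerator and denominator separately.
  f(x) = x^2   ⇒   f'(x) = 2·x
  g(x) = x^2   ⇒   g'(x) = 2·x
  lim(x→∞) f'(x)/g'(x) = lim(x→∞) (2·x)/(2·x)
  = 1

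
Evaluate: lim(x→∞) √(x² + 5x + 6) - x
This is an ∞-∞ indeterminate form.

Combine fractions or rationalize to convert ∞-∞ to 0/0 form:
  lim(x→∞) √(x² + 5x + 6) - x = 5/2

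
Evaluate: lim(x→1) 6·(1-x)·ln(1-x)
This is a 0·∞ indeterminate form.

Rewrite 0·∞ as a quotient (0/0 or ∞/∞ form), then apply L'Hôpital's rule:
  lim(x→1) 6·(1-x)·ln(1-x) = 0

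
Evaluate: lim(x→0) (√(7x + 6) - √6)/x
This is a standard limit.

Factor or rationalize the expression:
  lim(x→0) (√(7x + 6) - √6)/x = 7·sqrt(6)/12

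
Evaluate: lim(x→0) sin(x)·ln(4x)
This is a 0·∞ indeterminate form.

Rewrite 0·∞ as a quotient (0/0 or ∞/∞ form), then apply L'Hôpital's rule:
  lim(x→0) sin(x)·ln(4x) = 0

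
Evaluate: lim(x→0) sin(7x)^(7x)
This is an exponential indeterminate form.

For exponential indeterminate forms, take the natural log:
  Let L = lim(x→0) sin(7x)^(7x)
  Then ln(L) = lim(x→0) [exponent × ln(base)]
  Evaluate using L'Hôpital or standard limits, then exponentiate.
  L = 1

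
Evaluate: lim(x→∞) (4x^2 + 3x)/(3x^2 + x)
This is an ∞/∞ indeterminate form.

Apply L'Hôpital's rule: differentiate numerator and denominator separately.
  f(x) = 4·x^2 + 3·x   ⇒   f'(x) = 8·x + 3
  g(x) = 3·x^2 + x   ⇒   g'(x) = 6·x + 1
  lim(x→∞) f'(x)/g'(x) = lim(x→∞) (8·x + 3)/(6·x + 1)
  = 4/3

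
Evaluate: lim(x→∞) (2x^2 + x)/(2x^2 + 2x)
This is an ∞/∞ indeterminate form.

Apply L'Hôpital's rule: differentiate numerator and denominator separately.
  f(x) = 2·x^2 + x   ⇒   f'(x) = 4·x + 1
  g(x) = 2·x^2 + 2·x   ⇒   g'(x) = 4·x + 2
  lim(x→∞) f'(x)/g'(x) = lim(x→∞) (4·x + 1)/(4·x + 2)
  = 1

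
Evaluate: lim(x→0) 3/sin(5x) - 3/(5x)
This is an ∞-∞ indeterminate form.

Combine fractions or rationalize to convert ∞-∞ to 0/0 form:
  lim(x→0) 3/sin(5x) - 3/(5x) = 0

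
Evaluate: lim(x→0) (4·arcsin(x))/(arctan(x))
This is a 0/0 indeterminate form.

Apply L'Hôpital's rule: differentiate numerator and denominator separately.
  f(x) = 4·asin(x)   ⇒   f'(x) = 4/sqrt(1 - x^2)
  g(x) = atan(x)   ⇒   g'(x) = 1/(x^2 + 1)
  lim(x→0) f'(x)/g'(x) = lim(x→0) (4/sqrt(1 - x^2))/(1/(x^2 + 1))
  = 4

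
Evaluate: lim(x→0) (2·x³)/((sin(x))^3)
This is a 0/0 indeterminate form.

Apply L'Hôpital's rule: differentiate numerator and denominator separately.
  f(x) = 2·x^3   ⇒   f'(x) = 6·x^2
  g(x) = sin(x)^3   ⇒   g'(x) = 3·sin(x)^2·cos(x)
  lim(x→0) f'(x)/g'(x) = lim(x→0) (6·x^2)/(3·sin(x)^2·cos(x))
  = 2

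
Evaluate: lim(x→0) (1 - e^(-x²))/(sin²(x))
This is a 0/0 indeterminate form.

Apply L'Hôpital's rule: differentiate numerator and denominator separately.
  f(x) = 1 - e^(-x^2)   ⇒   f'(x) = 2·x·e^(-x^2)
  g(x) = sin(x)^2   ⇒   g'(x) = 2·sin(x)·cos(x)
  lim(x→0) f'(x)/g'(x) = lim(x→0) (2·x·e^(-x^2))/(2·sin(x)·cos(x))
  = 1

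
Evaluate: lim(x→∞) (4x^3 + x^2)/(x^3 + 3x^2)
This is an ∞/∞ indeterminate form.

Apply L'Hôpital's rule: differentiate numerator and denominator separately.
  f(x) = 4·x^3 + x^2   ⇒   f'(x) = 12·x^2 + 2·x
  g(x) = x^3 + 3·x^2   ⇒   g'(x) = 3·x^2 + 6·x
  lim(x→∞) f'(x)/g'(x) = lim(x→∞) (12·x^2 + 2·x)/(3·x^2 + 6·x)
  = 4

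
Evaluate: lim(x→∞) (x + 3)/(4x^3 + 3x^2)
This is an ∞/∞ indeterminate form.

Apply L'Hôpital's rule: differentiate numerator and denominator separately.
  f(x) = x + 3   ⇒   f'(x) = 1
  g(x) = 4·x^3 + 3·x^2   ⇒   g'(x) = 12·x^2 + 6·x
  lim(x→∞) f'(x)/g'(x) = lim(x→∞) (1)/(12·x^2 + 6·x)
  = 0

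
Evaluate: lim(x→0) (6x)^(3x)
This is an exponential indeterminate form.

For exponential indeterminate forms, take the natural log:
  Let L = lim(x→0) (6x)^(3x)
  Then ln(L) = lim(x→0) [exponent × ln(base)]
  Evaluate using L'Hôpital or standard limits, then exponentiate.
  L = 1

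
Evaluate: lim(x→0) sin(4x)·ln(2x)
This is a 0·∞ indeterminate form.

Rewrite 0·∞ as a quotient (0/0 or ∞/∞ form), then apply L'Hôpital's rule:
  lim(x→0) sin(4x)·ln(2x) = 0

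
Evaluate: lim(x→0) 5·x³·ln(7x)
This is a 0·∞ indeterminate form.

Rewrite 0·∞ as a quotient (0/0 or ∞/∞ form), then apply L'Hôpital's rule:
  lim(x→0) 5·x³·ln(7x) = 0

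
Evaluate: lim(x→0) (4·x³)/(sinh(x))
This is a 0/0 indeterminate form.

Apply L'Hôpital's rule: differentiate numerator and denominator separately.
  f(x) = 4·x^3   ⇒   f'(x) = 12·x^2
  g(x) = sinh(x)   ⇒   g'(x) = cosh(x)
  lim(x→0) f'(x)/g'(x) = lim(x→0) (12·x^2)/(cosh(x))
  = 0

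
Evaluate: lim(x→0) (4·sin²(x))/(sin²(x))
This is a 0/0 indeterminate form.

Apply L'Hôpital's rule: differentiate numerator and denominator separately.
  f(x) = 4·sin(x)^2   ⇒   f'(x) = 8·sin(x)·cos(x)
  g(x) = sin(x)^2   ⇒   g'(x) = 2·sin(x)·cos(x)
  lim(x→0) f'(x)/g'(x) = lim(x→0) (8·sin(x)·cos(x))/(2·sin(x)·cos(x))
  = 4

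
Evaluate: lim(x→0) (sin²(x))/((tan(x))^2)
This is a 0/0 indeterminate form.

Apply L'Hôpital's rule: differentiate numerator and denominator separately.
  f(x) = sin(x)^2   ⇒   f'(x) = 2·sin(x)·cos(x)
  g(x) = tan(x)^2   ⇒   g'(x) = (2·tan(x)^2 + 2)·tan(x)
  lim(x→0) f'(x)/g'(x) = lim(x→0) (2·sin(x)·cos(x))/((2·tan(x)^2 + 2)·tan(x))
  = 1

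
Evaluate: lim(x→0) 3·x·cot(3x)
This is a 0·∞ indeterminate form.

Rewrite 0·∞ as a quotient (0/0 or ∞/∞ form), then apply L'Hôpital's rule:
  lim(x→0) 3·x·cot(3x) = 1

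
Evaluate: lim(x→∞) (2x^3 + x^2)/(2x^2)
This is an ∞/∞ indeterminate form.

Apply L'Hôpital's rule: differentiate numerator and denominator separately.
  f(x) = 2·x^3 + x^2   ⇒   f'(x) = 6·x^2 + 2·x
  g(x) = 2·x^2   ⇒   g'(x) = 4·x
  lim(x→∞) f'(x)/g'(x) = lim(x→∞) (6·x^2 + 2·x)/(4·x)
  = ∞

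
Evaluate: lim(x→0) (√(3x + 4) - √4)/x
This is a standard limit.

Factor or rationalize the expression:
  lim(x→0) (√(3x + 4) - √4)/x = 3/4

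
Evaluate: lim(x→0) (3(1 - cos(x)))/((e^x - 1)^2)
This is a 0/0 indeterminate form.

Apply L'Hôpital's rule: differentiate numerator and denominator separately.
  f(x) = 3 - 3·cos(x)   ⇒   f'(x) = 3·sin(x)
  g(x) = (e^(x) - 1)^2   ⇒   g'(x) = 2·(e^(x) - 1)·e^(x)
  lim(x→0) f'(x)/g'(x) = lim(x→0) (3·sin(x))/(2·(e^(x) - 1)·e^(x))
  = 3/2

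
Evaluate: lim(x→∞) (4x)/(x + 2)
This is an ∞/∞ indeterminate form.

Apply L'Hôpital's rule: differentiate numerator and denominator separately.
  f(x) = 4·x   ⇒   f'(x) = 4
  g(x) = x + 2   ⇒   g'(x) = 1
  lim(x→∞) f'(x)/g'(x) = lim(x→∞) (4)/(1)
  = 4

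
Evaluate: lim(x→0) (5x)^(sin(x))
This is an exponential indeterminate form.

For exponential indeterminate forms, take the natural log:
  Let L = lim(x→0) (5x)^(sin(x))
  Then ln(L) = lim(x→0) [exponent × ln(base)]
  Evaluate using L'Hôpital or standard limits, then exponentiate.
  L = 1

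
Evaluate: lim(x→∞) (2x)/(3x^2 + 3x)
This is an ∞/∞ indeterminate form.

Apply L'Hôpital's rule: differentiate numerator and denominator separately.
  f(x) = 2·x   ⇒   f'(x) = 2
  g(x) = 3·x^2 + 3·x   ⇒   g'(x) = 6·x + 3
  lim(x→∞) f'(x)/g'(x) = lim(x→∞) (2)/(6·x + 3)
  = 0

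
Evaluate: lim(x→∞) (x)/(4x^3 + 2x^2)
This is an ∞/∞ indeterminate form.

Apply L'Hôpital's rule: differentiate numerator and denominator separately.
  f(x) = x   ⇒   f'(x) = 1
  g(x) = 4·x^3 + 2·x^2   ⇒   g'(x) = 12·x^2 + 4·x
  lim(x→∞) f'(x)/g'(x) = lim(x→∞) (1)/(12·x^2 + 4·x)
  = 0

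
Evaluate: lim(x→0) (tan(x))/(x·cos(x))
This is a 0/0 indeterminate form.

Apply L'Hôpital's rule: differentiate numerator and denominator separately.
  f(x) = tan(x)   ⇒   f'(x) = tan(x)^2 + 1
  g(x) = x·cos(x)   ⇒   g'(x) = -x·sin(x) + cos(x)
  lim(x→0) f'(x)/g'(x) = lim(x→0) (tan(x)^2 + 1)/(-x·sin(x) + cos(x))
  = 1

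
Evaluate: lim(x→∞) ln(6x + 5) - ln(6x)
This is an ∞-∞ indeterminate form.

Combine fractions or rationalize to convert ∞-∞ to 0/0 form:
  lim(x→∞) ln(6x + 5) - ln(6x) = 0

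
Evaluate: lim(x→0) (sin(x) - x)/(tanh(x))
This is a 0/0 indeterminate form.

Apply L'Hôpital's rule: differentiate numerator and denominator separately.
  f(x) = -x + sin(x)   ⇒   f'(x) = cos(x) - 1
  g(x) = tanh(x)   ⇒   g'(x) = 1 - tanh(x)^2
  lim(x→0) f'(x)/g'(x) = lim(x→0) (cos(x) - 1)/(1 - tanh(x)^2)
  = 0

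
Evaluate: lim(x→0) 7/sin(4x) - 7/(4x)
This is an ∞-∞ indeterminate form.

Combine fractions or rationalize to convert ∞-∞ to 0/0 form:
  lim(x→0) 7/sin(4x) - 7/(4x) = 0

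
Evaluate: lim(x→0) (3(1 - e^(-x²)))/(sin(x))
This is a 0/0 indeterminate form.

Apply L'Hôpital's rule: differentiate numerator and denominator separately.
  f(x) = 3 - 3·e^(-x^2)   ⇒   f'(x) = 6·x·e^(-x^2)
  g(x) = sin(x)   ⇒   g'(x) = cos(x)
  lim(x→0) f'(x)/g'(x) = lim(x→0) (6·x·e^(-x^2))/(cos(x))
  = 0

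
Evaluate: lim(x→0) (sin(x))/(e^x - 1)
This is a 0/0 indeterminate form.

Apply L'Hôpital's rule: differentiate numerator and denominator separately.
  f(x) = sin(x)   ⇒   f'(x) = cos(x)
  g(x) = e^(x) - 1   ⇒   g'(x) = e^(x)
  lim(x→0) f'(x)/g'(x) = lim(x→0) (cos(x))/(e^(x))
  = 1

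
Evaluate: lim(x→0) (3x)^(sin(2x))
This is an exponential indeterminate form.

For exponential indeterminate forms, take the natural log:
  Let L = lim(x→0) (3x)^(sin(2x))
  Then ln(L) = lim(x→0) [exponent × ln(base)]
  Evaluate using L'Hôpital or standard limits, then exponentiate.
  L = 1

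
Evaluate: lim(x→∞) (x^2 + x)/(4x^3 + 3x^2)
This is an ∞/∞ indeterminate form.

Apply L'Hôpital's rule: differentiate numerator and denominator separately.
  f(x) = x^2 + x   ⇒   f'(x) = 2·x + 1
  g(x) = 4·x^3 + 3·x^2   ⇒   g'(x) = 12·x^2 + 6·x
  lim(x→∞) f'(x)/g'(x) = lim(x→∞) (2·x + 1)/(12·x^2 + 6·x)
  = 0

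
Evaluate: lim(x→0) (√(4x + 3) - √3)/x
This is a standard limit.

Factor or rationalize the expression:
  lim(x→0) (√(4x + 3) - √3)/x = 2·sqrt(3)/3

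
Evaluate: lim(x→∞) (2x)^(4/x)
This is an exponential indeterminate form.

For exponential indeterminate forms, take the natural log:
  Let L = lim(x→∞) (2x)^(4/x)
  Then ln(L) = lim(x→∞) [exponent × ln(base)]
  Evaluate using L'Hôpital or standard limits, then exponentiate.
  L = 1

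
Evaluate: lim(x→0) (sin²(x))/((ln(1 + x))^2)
This is a 0/0 indeterminate form.

Apply L'Hôpital's rule: differentiate numerator and denominator separately.
  f(x) = sin(x)^2   ⇒   f'(x) = 2·sin(x)·cos(x)
  g(x) = ln(x + 1)^2   ⇒   g'(x) = 2·ln(x + 1)/(x + 1)
  lim(x→0) f'(x)/g'(x) = lim(x→0) (2·sin(x)·cos(x))/(2·ln(x + 1)/(x + 1))
  = 1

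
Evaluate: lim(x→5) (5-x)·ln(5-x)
This is a 0·∞ indeterminate form.

Rewrite 0·∞ as a quotient (0/0 or ∞/∞ form), then apply L'Hôpital's rule:
  lim(x→5) (5-x)·ln(5-x) = 0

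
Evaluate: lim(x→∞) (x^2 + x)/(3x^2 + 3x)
This is an ∞/∞ indeterminate form.

Apply L'Hôpital's rule: differentiate numerator and denominator separately.
  f(x) = x^2 + x   ⇒   f'(x) = 2·x + 1
  g(x) = 3·x^2 + 3·x   ⇒   g'(x) = 6·x + 3
  lim(x→∞) f'(x)/g'(x) = lim(x→∞) (2·x + 1)/(6·x + 3)
  = 1/3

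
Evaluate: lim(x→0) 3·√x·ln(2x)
This is a 0·∞ indeterminate form.

Rewrite 0·∞ as a quotient (0/0 or ∞/∞ form), then apply L'Hôpital's rule:
  lim(x→0) 3·√x·ln(2x) = 0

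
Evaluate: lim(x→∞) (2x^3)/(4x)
This is an ∞/∞ indeterminate form.

Apply L'Hôpital's rule: differentiate numerator and denominator separately.
  f(x) = 2·x^3   ⇒   f'(x) = 6·x^2
  g(x) = 4·x   ⇒   g'(x) = 4
  lim(x→∞) f'(x)/g'(x) = lim(x→∞) (6·x^2)/(4)
  = ∞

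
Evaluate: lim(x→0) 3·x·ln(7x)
This is a 0·∞ indeterminate form.

Rewrite 0·∞ as a quotient (0/0 or ∞/∞ form), then apply L'Hôpital's rule:
  lim(x→0) 3·x·ln(7x) = 0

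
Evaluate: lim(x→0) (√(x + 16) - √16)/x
This is a standard limit.

Factor or rationalize the expression:
  lim(x→0) (√(x + 16) - √16)/x = 1/8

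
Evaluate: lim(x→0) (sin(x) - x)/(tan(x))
This is a 0/0 indeterminate form.

Apply L'Hôpital's rule: differentiate numerator and denominator separately.
  f(x) = -x + sin(x)   ⇒   f'(x) = cos(x) - 1
  g(x) = tan(x)   ⇒   g'(x) = tan(x)^2 + 1
  lim(x→0) f'(x)/g'(x) = lim(x→0) (cos(x) - 1)/(tan(x)^2 + 1)
  = 0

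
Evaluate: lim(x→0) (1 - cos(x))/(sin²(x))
This is a 0/0 indeterminate form.

Apply L'Hôpital's rule: differentiate numerator and denominator separately.
  f(x) = 1 - cos(x)   ⇒   f'(x) = sin(x)
  g(x) = sin(x)^2   ⇒   g'(x) = 2·sin(x)·cos(x)
  lim(x→0) f'(x)/g'(x) = lim(x→0) (sin(x))/(2·sin(x)·cos(x))
  = 1/2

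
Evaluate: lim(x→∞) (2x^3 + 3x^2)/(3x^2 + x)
This is an ∞/∞ indeterminate form.

Apply L'Hôpital's rule: differentiate numerator and denominator separately.
  f(x) = 2·x^3 + 3·x^2   ⇒   f'(x) = 6·x^2 + 6·x
  g(x) = 3·x^2 + x   ⇒   g'(x) = 6·x + 1
  lim(x→∞) f'(x)/g'(x) = lim(x→∞) (6·x^2 + 6·x)/(6·x + 1)
  = ∞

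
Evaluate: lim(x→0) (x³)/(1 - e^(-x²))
This is a 0/0 indeterminate form.

Apply L'Hôpital's rule: differentiate numerator and denominator separately.
  f(x) = x^3   ⇒   f'(x) = 3·x^2
  g(x) = 1 - e^(-x^2)   ⇒   g'(x) = 2·x·e^(-x^2)
  lim(x→0) f'(x)/g'(x) = lim(x→0) (3·x^2)/(2·x·e^(-x^2))
  = 0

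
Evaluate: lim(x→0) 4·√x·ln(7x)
This is a 0·∞ indeterminate form.

Rewrite 0·∞ as a quotient (0/0 or ∞/∞ form), then apply L'Hôpital's rule:
  lim(x→0) 4·√x·ln(7x) = 0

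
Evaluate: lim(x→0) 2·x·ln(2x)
This is a 0·∞ indeterminate form.

Rewrite 0·∞ as a quotient (0/0 or ∞/∞ form), then apply L'Hôpital's rule:
  lim(x→0) 2·x·ln(2x) = 0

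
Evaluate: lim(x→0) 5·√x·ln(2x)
This is a 0·∞ indeterminate form.

Rewrite 0·∞ as a quotient (0/0 or ∞/∞ form), then apply L'Hôpital's rule:
  lim(x→0) 5·√x·ln(2x) = 0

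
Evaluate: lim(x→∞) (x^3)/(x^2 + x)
This is an ∞/∞ indeterminate form.

Apply L'Hôpital's rule: differentiate numerator and denominator separately.
  f(x) = x^3   ⇒   f'(x) = 3·x^2
  g(x) = x^2 + x   ⇒   g'(x) = 2·x + 1
  lim(x→∞) f'(x)/g'(x) = lim(x→∞) (3·x^2)/(2·x + 1)
  = ∞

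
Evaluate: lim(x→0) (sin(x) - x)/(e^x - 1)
This is a 0/0 indeterminate form.

Apply L'Hôpital's rule: differentiate numerator and denominator separately.
  f(x) = -x + sin(x)   ⇒   f'(x) = cos(x) - 1
  g(x) = e^(x) - 1   ⇒   g'(x) = e^(x)
  lim(x→0) f'(x)/g'(x) = lim(x→0) (cos(x) - 1)/(e^(x))
  = 0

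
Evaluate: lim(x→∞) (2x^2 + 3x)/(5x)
This is an ∞/∞ indeterminate form.

Apply L'Hôpital's rule: differentiate numerator and denominator separately.
  f(x) = 2·x^2 + 3·x   ⇒   f'(x) = 4·x + 3
  g(x) = 5·x   ⇒   g'(x) = 5
  lim(x→∞) f'(x)/g'(x) = lim(x→∞) (4·x + 3)/(5)
  = ∞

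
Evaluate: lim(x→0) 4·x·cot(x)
This is a 0·∞ indeterminate form.

Rewrite 0·∞ as a quotient (0/0 or ∞/∞ form), then apply L'Hôpital's rule:
  lim(x→0) 4·x·cot(x) = 4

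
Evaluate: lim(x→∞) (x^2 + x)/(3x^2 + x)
This is an ∞/∞ indeterminate form.

Apply L'Hôpital's rule: differentiate numerator and denominator separately.
  f(x) = x^2 + x   ⇒   f'(x) = 2·x + 1
  g(x) = 3·x^2 + x   ⇒   g'(x) = 6·x + 1
  lim(x→∞) f'(x)/g'(x) = lim(x→∞) (2·x + 1)/(6·x + 1)
  = 1/3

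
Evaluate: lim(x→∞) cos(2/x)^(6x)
This is an exponential indeterminate form.

For exponential indeterminate forms, take the natural log:
  Let L = lim(x→∞) cos(2/x)^(6x)
  Then ln(L) = lim(x→∞) [exponent × ln(base)]
  Evaluate using L'Hôpital or standard limits, then exponentiate.
  L = 1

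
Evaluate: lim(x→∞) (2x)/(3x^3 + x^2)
This is an ∞/∞ indeterminate form.

Apply L'Hôpital's rule: differentiate numerator and denominator separately.
  f(x) = 2·x   ⇒   f'(x) = 2
  g(x) = 3·x^3 + x^2   ⇒   g'(x) = 9·x^2 + 2·x
  lim(x→∞) f'(x)/g'(x) = lim(x→∞) (2)/(9·x^2 + 2·x)
  = 0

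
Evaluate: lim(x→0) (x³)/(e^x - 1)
This is a 0/0 indeterminate form.

Apply L'Hôpital's rule: differentiate numerator and denominator separately.
  f(x) = x^3   ⇒   f'(x) = 3·x^2
  g(x) = e^(x) - 1   ⇒   g'(x) = e^(x)
  lim(x→0) f'(x)/g'(x) = lim(x→0) (3·x^2)/(e^(x))
  = 0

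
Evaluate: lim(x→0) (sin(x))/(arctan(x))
This is a 0/0 indeterminate form.

Apply L'Hôpital's rule: differentiate numerator and denominator separately.
  f(x) = sin(x)   ⇒   f'(x) = cos(x)
  g(x) = atan(x)   ⇒   g'(x) = 1/(x^2 + 1)
  lim(x→0) f'(x)/g'(x) = lim(x→0) (cos(x))/(1/(x^2 + 1))
  = 1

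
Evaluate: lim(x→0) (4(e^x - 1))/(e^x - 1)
This is a 0/0 indeterminate form.

Apply L'Hôpital's rule: differentiate numerator and denominator separately.
  f(x) = 4·e^(x) - 4   ⇒   f'(x) = 4·e^(x)
  g(x) = e^(x) - 1   ⇒   g'(x) = e^(x)
  lim(x→0) f'(x)/g'(x) = lim(x→0) (4·e^(x))/(e^(x))
  = 4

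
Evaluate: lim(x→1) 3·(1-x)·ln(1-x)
This is a 0·∞ indeterminate form.

Rewrite 0·∞ as a quotient (0/0 or ∞/∞ form), then apply L'Hôpital's rule:
  lim(x→1) 3·(1-x)·ln(1-x) = 0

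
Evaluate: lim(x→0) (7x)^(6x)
This is an exponential indeterminate form.

For exponential indeterminate forms, take the natural log:
  Let L = lim(x→0) (7x)^(6x)
  Then ln(L) = lim(x→0) [exponent × ln(base)]
  Evaluate using L'Hôpital or standard limits, then exponentiate.
  L = 1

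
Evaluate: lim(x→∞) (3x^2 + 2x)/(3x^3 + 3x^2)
This is an ∞/∞ indeterminate form.

Apply L'Hôpital's rule: differentiate numerator and denominator separately.
  f(x) = 3·x^2 + 2·x   ⇒   f'(x) = 6·x + 2
  g(x) = 3·x^3 + 3·x^2   ⇒   g'(x) = 9·x^2 + 6·x
  lim(x→∞) f'(x)/g'(x) = lim(x→∞) (6·x + 2)/(9·x^2 + 6·x)
  = 0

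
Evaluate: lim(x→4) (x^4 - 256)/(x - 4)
This is a standard limit.

Factor or rationalize the expression:
  lim(x→4) (x^4 - 256)/(x - 4) = 256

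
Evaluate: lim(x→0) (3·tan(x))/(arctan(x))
This is a 0/0 indeterminate form.

Apply L'Hôpital's rule: differentiate numerator and denominator separately.
  f(x) = 3·tan(x)   ⇒   f'(x) = 3·tan(x)^2 + 3
  g(x) = atan(x)   ⇒   g'(x) = 1/(x^2 + 1)
  lim(x→0) f'(x)/g'(x) = lim(x→0) (3·tan(x)^2 + 3)/(1/(x^2 + 1))
  = 3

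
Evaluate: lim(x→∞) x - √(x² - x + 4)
This is an ∞-∞ indeterminate form.

Combine fractions or rationalize to convert ∞-∞ to 0/0 form:
  lim(x→∞) x - √(x² - x + 4) = 1/2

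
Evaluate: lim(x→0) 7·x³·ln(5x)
This is a 0·∞ indeterminate form.

Rewrite 0·∞ as a quotient (0/0 or ∞/∞ form), then apply L'Hôpital's rule:
  lim(x→0) 7·x³·ln(5x) = 0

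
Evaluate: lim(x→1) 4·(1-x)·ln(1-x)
This is a 0·∞ indeterminate form.

Rewrite 0·∞ as a quotient (0/0 or ∞/∞ form), then apply L'Hôpital's rule:
  lim(x→1) 4·(1-x)·ln(1-x) = 0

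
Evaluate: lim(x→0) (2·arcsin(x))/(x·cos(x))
This is a 0/0 indeterminate form.

Apply L'Hôpital's rule: differentiate numerator and denominator separately.
  f(x) = 2·asin(x)   ⇒   f'(x) = 2/sqrt(1 - x^2)
  g(x) = x·cos(x)   ⇒   g'(x) = -x·sin(x) + cos(x)
  lim(x→0) f'(x)/g'(x) = lim(x→0) (2/sqrt(1 - x^2))/(-x·sin(x) + cos(x))
  = 2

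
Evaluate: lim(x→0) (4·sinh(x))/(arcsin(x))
This is a 0/0 indeterminate form.

Apply L'Hôpital's rule: differentiate numerator and denominator separately.
  f(x) = 4·sinh(x)   ⇒   f'(x) = 4·cosh(x)
  g(x) = asin(x)   ⇒   g'(x) = 1/sqrt(1 - x^2)
  lim(x→0) f'(x)/g'(x) = lim(x→0) (4·cosh(x))/(1/sqrt(1 - x^2))
  = 4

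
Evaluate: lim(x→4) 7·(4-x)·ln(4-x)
This is a 0·∞ indeterminate form.

Rewrite 0·∞ as a quotient (0/0 or ∞/∞ form), then apply L'Hôpital's rule:
  lim(x→4) 7·(4-x)·ln(4-x) = 0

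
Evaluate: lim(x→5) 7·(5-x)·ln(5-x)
This is a 0·∞ indeterminate form.

Rewrite 0·∞ as a quotient (0/0 or ∞/∞ form), then apply L'Hôpital's rule:
  lim(x→5) 7·(5-x)·ln(5-x) = 0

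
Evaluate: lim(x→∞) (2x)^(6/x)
This is an exponential indeterminate form.

For exponential indeterminate forms, take the natural log:
  Let L = lim(x→∞) (2x)^(6/x)
  Then ln(L) = lim(x→∞) [exponent × ln(base)]
  Evaluate using L'Hôpital or standard limits, then exponentiate.
  L = 1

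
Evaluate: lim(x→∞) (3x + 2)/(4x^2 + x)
This is an ∞/∞ indeterminate form.

Apply L'Hôpital's rule: differentiate numerator and denominator separately.
  f(x) = 3·x + 2   ⇒   f'(x) = 3
  g(x) = 4·x^2 + x   ⇒   g'(x) = 8·x + 1
  lim(x→∞) f'(x)/g'(x) = lim(x→∞) (3)/(8·x + 1)
  = 0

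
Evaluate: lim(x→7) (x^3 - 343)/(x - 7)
This is a standard limit.

Factor or rationalize the expression:
  lim(x→7) (x^3 - 343)/(x - 7) = 147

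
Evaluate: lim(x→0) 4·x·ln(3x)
This is a 0·∞ indeterminate form.

Rewrite 0·∞ as a quotient (0/0 or ∞/∞ form), then apply L'Hôpital's rule:
  lim(x→0) 4·x·ln(3x) = 0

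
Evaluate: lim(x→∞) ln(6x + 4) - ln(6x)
This is an ∞-∞ indeterminate form.

Combine fractions or rationalize to convert ∞-∞ to 0/0 form:
  lim(x→∞) ln(6x + 4) - ln(6x) = 0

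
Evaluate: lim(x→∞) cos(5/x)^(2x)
This is an exponential indeterminate form.

For exponential indeterminate forms, take the natural log:
  Let L = lim(x→∞) cos(5/x)^(2x)
  Then ln(L) = lim(x→∞) [exponent × ln(base)]
  Evaluate using L'Hôpital or standard limits, then exponentiate.
  L = 1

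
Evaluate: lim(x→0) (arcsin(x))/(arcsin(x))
This is a 0/0 indeterminate form.

Apply L'Hôpital's rule: differentiate numerator and denominator separately.
  f(x) = asin(x)   ⇒   f'(x) = 1/sqrt(1 - x^2)
  g(x) = asin(x)   ⇒   g'(x) = 1/sqrt(1 - x^2)
  lim(x→0) f'(x)/g'(x) = lim(x→0) (1/sqrt(1 - x^2))/(1/sqrt(1 - x^2))
  = 1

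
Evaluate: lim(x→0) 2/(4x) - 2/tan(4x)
This is an ∞-∞ indeterminate form.

Combine fractions or rationalize to convert ∞-∞ to 0/0 form:
  lim(x→0) 2/(4x) - 2/tan(4x) = 0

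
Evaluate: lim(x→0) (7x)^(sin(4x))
This is an exponential indeterminate form.

For exponential indeterminate forms, take the natural log:
  Let L = lim(x→0) (7x)^(sin(4x))
  Then ln(L) = lim(x→0) [exponent × ln(base)]
  Evaluate using L'Hôpital or standard limits, then exponentiate.
  L = 1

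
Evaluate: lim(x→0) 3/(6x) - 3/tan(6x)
This is an ∞-∞ indeterminate form.

Combine fractions or rationalize to convert ∞-∞ to 0/0 form:
  lim(x→0) 3/(6x) - 3/tan(6x) = 0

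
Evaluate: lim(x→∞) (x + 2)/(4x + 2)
This is an ∞/∞ indeterminate form.

Apply L'Hôpital's rule: differentiate numerator and denominator separately.
  f(x) = x + 2   ⇒   f'(x) = 1
  g(x) = 4·x + 2   ⇒   g'(x) = 4
  lim(x→∞) f'(x)/g'(x) = lim(x→∞) (1)/(4)
  = 1/4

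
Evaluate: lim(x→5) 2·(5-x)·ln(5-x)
This is a 0·∞ indeterminate form.

Rewrite 0·∞ as a quotient (0/0 or ∞/∞ form), then apply L'Hôpital's rule:
  lim(x→5) 2·(5-x)·ln(5-x) = 0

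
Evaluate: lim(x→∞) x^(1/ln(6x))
This is an exponential indeterminate form.

For exponential indeterminate forms, take the natural log:
  Let L = lim(x→∞) x^(1/ln(6x))
  Then ln(L) = lim(x→∞) [exponent × ln(base)]
  Evaluate using L'Hôpital or standard limits, then exponentiate.
  L = e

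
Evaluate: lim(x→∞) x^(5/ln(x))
This is an exponential indeterminate form.

For exponential indeterminate forms, take the natural log:
  Let L = lim(x→∞) x^(5/ln(x))
  Then ln(L) = lim(x→∞) [exponent × ln(base)]
  Evaluate using L'Hôpital or standard limits, then exponentiate.
  L = e^(5)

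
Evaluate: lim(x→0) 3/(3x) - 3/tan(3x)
This is an ∞-∞ indeterminate form.

Combine fractions or rationalize to convert ∞-∞ to 0/0 form:
  lim(x→0) 3/(3x) - 3/tan(3x) = 0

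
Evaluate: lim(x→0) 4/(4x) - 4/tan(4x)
This is an ∞-∞ indeterminate form.

Combine fractions or rationalize to convert ∞-∞ to 0/0 form:
  lim(x→0) 4/(4x) - 4/tan(4x) = 0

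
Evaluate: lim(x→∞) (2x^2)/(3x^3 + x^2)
This is an ∞/∞ indeterminate form.

Apply L'Hôpital's rule: differentiate numerator and denominator separately.
  f(x) = 2·x^2   ⇒   f'(x) = 4·x
  g(x) = 3·x^3 + x^2   ⇒   g'(x) = 9·x^2 + 2·x
  lim(x→∞) f'(x)/g'(x) = lim(x→∞) (4·x)/(9·x^2 + 2·x)
  = 0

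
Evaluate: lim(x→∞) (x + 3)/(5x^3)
This is an ∞/∞ indeterminate form.

Apply L'Hôpital's rule: differentiate numerator and denominator separately.
  f(x) = x + 3   ⇒   f'(x) = 1
  g(x) = 5·x^3   ⇒   g'(x) = 15·x^2
  lim(x→∞) f'(x)/g'(x) = lim(x→∞) (1)/(15·x^2)
  = 0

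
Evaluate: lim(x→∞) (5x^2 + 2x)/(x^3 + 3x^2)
This is an ∞/∞ indeterminate form.

Apply L'Hôpital's rule: differentiate numerator and denominator separately.
  f(x) = 5·x^2 + 2·x   ⇒   f'(x) = 10·x + 2
  g(x) = x^3 + 3·x^2   ⇒   g'(x) = 3·x^2 + 6·x
  lim(x→∞) f'(x)/g'(x) = lim(x→∞) (10·x + 2)/(3·x^2 + 6·x)
  = 0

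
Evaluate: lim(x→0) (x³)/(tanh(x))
This is a 0/0 indeterminate form.

Apply L'Hôpital's rule: differentiate numerator and denominator separately.
  f(x) = x^3   ⇒   f'(x) = 3·x^2
  g(x) = tanh(x)   ⇒   g'(x) = 1 - tanh(x)^2
  lim(x→0) f'(x)/g'(x) = lim(x→0) (3·x^2)/(1 - tanh(x)^2)
  = 0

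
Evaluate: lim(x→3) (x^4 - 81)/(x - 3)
This is a standard limit.

Factor or rationalize the expression:
  lim(x→3) (x^4 - 81)/(x - 3) = 108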